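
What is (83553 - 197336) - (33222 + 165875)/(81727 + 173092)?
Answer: -783628902/6887 ≈ -1.1378e+5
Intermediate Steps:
(83553 - 197336) - (33222 + 165875)/(81727 + 173092) = -113783 - 199097/254819 = -113783 - 1*5381/6887 = -113783 - 5381/6887 = -783628902/6887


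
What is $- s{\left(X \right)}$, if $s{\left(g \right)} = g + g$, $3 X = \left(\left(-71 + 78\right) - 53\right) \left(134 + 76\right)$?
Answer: $6440$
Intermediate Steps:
$X = -3220$ ($X = \frac{\left(\left(-71 + 78\right) - 53\right) \left(134 + 76\right)}{3} = \frac{\left(7 - 53\right) 210}{3} = \frac{\left(-46\right) 210}{3} = \frac{1}{3} \left(-9660\right) = -3220$)
$s{\left(g \right)} = 2 g$
$- s{\left(X \right)} = - 2 \left(-3220\right) = \left(-1\right) \left(-6440\right) = 6440$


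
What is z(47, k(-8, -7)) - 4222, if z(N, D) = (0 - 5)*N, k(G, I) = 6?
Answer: -4457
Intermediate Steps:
z(N, D) = -5*N
z(47, k(-8, -7)) - 4222 = -5*47 - 4222 = -235 - 4222 = -4457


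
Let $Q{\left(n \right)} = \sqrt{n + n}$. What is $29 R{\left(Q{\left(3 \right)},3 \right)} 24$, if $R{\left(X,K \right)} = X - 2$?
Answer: $-1392 + 696 \sqrt{6} \approx 312.84$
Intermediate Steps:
$Q{\left(n \right)} = \sqrt{2} \sqrt{n}$ ($Q{\left(n \right)} = \sqrt{2 n} = \sqrt{2} \sqrt{n}$)
$R{\left(X,K \right)} = -2 + X$ ($R{\left(X,K \right)} = X - 2 = -2 + X$)
$29 R{\left(Q{\left(3 \right)},3 \right)} 24 = 29 \left(-2 + \sqrt{2} \sqrt{3}\right) 24 = 29 \left(-2 + \sqrt{6}\right) 24 = \left(-58 + 29 \sqrt{6}\right) 24 = -1392 + 696 \sqrt{6}$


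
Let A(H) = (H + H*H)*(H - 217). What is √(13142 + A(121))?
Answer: I*√1404010 ≈ 1184.9*I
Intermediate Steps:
A(H) = (-217 + H)*(H + H²) (A(H) = (H + H²)*(-217 + H) = (-217 + H)*(H + H²))
√(13142 + A(121)) = √(13142 + 121*(-217 + 121² - 216*121)) = √(13142 + 121*(-217 + 14641 - 26136)) = √(13142 + 121*(-11712)) = √(13142 - 1417152) = √(-1404010) = I*√1404010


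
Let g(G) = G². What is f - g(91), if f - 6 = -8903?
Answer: -17178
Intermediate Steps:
f = -8897 (f = 6 - 8903 = -8897)
f - g(91) = -8897 - 1*91² = -8897 - 1*8281 = -8897 - 8281 = -17178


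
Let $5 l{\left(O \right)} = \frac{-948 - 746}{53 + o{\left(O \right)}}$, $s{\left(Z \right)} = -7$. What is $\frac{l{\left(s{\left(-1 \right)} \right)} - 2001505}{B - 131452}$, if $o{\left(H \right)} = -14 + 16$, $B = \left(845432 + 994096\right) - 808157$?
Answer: $- \frac{50037779}{22497975} \approx -2.2241$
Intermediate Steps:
$B = 1031371$ ($B = 1839528 - 808157 = 1031371$)
$o{\left(H \right)} = 2$
$l{\left(O \right)} = - \frac{154}{25}$ ($l{\left(O \right)} = \frac{\left(-948 - 746\right) \frac{1}{53 + 2}}{5} = \frac{\left(-1694\right) \frac{1}{55}}{5} = \frac{1}{5} \left(- \frac{154}{5}\right) = - \frac{154}{25}$)
$\frac{l{\left(s{\left(-1 \right)} \right)} - 2001505}{B - 131452} = \frac{- \frac{154}{25} - 2001505}{1031371 - 131452} = - \frac{50037779}{25 \cdot 899919} = \left(- \frac{50037779}{25}\right) \frac{1}{899919} = - \frac{50037779}{22497975}$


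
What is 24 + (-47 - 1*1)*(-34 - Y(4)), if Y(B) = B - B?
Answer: 1656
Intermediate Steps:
Y(B) = 0
24 + (-47 - 1*1)*(-34 - Y(4)) = 24 + (-47 - 1*1)*(-34 - 1*0) = 24 + (-47 - 1)*(-34 + 0) = 24 - 48*(-34) = 24 + 1632 = 1656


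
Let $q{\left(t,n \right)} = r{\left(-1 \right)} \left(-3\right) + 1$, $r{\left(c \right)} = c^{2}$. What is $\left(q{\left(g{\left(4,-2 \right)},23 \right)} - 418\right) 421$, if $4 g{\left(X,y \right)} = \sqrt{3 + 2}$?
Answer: $-176820$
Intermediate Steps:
$g{\left(X,y \right)} = \frac{\sqrt{5}}{4}$ ($g{\left(X,y \right)} = \frac{\sqrt{3 + 2}}{4} = \frac{\sqrt{5}}{4}$)
$q{\left(t,n \right)} = -2$ ($q{\left(t,n \right)} = \left(-1\right)^{2} \left(-3\right) + 1 = 1 \left(-3\right) + 1 = -3 + 1 = -2$)
$\left(q{\left(g{\left(4,-2 \right)},23 \right)} - 418\right) 421 = \left(-2 - 418\right) 421 = \left(-420\right) 421 = -176820$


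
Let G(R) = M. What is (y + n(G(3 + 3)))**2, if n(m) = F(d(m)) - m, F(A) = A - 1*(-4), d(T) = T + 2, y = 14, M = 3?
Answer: 400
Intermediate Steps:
d(T) = 2 + T
F(A) = 4 + A (F(A) = A + 4 = 4 + A)
G(R) = 3
n(m) = 6 (n(m) = (4 + (2 + m)) - m = (6 + m) - m = 6)
(y + n(G(3 + 3)))**2 = (14 + 6)**2 = 20**2 = 400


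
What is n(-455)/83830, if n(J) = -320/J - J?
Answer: 41469/7628530 ≈ 0.0054360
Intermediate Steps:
n(J) = -J - 320/J
n(-455)/83830 = (-1*(-455) - 320/(-455))/83830 = (455 - 320*(-1/455))*(1/83830) = (455 + 64/91)*(1/83830) = (41469/91)*(1/83830) = 41469/7628530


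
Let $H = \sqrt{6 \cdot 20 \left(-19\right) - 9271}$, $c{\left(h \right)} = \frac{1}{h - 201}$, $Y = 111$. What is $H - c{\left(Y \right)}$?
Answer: $\frac{1}{90} + i \sqrt{11551} \approx 0.011111 + 107.48 i$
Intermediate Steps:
$c{\left(h \right)} = \frac{1}{-201 + h}$
$H = i \sqrt{11551}$ ($H = \sqrt{120 \left(-19\right) - 9271} = \sqrt{-2280 - 9271} = \sqrt{-11551} = i \sqrt{11551} \approx 107.48 i$)
$H - c{\left(Y \right)} = i \sqrt{11551} - \frac{1}{-201 + 111} = i \sqrt{11551} - \frac{1}{-90} = i \sqrt{11551} - - \frac{1}{90} = i \sqrt{11551} + \frac{1}{90} = \frac{1}{90} + i \sqrt{11551}$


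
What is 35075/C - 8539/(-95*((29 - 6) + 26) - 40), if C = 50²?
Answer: 1488197/93900 ≈ 15.849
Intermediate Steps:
C = 2500
35075/C - 8539/(-95*((29 - 6) + 26) - 40) = 35075/2500 - 8539/(-95*((29 - 6) + 26) - 40) = 35075*(1/2500) - 8539/(-95*(23 + 26) - 40) = 1403/100 - 8539/(-95*49 - 40) = 1403/100 - 8539/(-4655 - 40) = 1403/100 - 8539/(-4695) = 1403/100 - 8539*(-1/4695) = 1403/100 + 8539/4695 = 1488197/93900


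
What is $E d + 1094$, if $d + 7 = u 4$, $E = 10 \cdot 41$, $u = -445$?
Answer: $-731576$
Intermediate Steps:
$E = 410$
$d = -1787$ ($d = -7 - 1780 = -1787$)
$E d + 1094 = 410 \left(-1787\right) + 1094 = -732670 + 1094 = -731576$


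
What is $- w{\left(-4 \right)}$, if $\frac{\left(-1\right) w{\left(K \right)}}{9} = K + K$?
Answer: $-72$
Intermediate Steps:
$w{\left(K \right)} = - 18 K$ ($w{\left(K \right)} = - 9 \left(K + K\right) = - 9 \cdot 2 K = - 18 K$)
$- w{\left(-4 \right)} = - \left(-18\right) \left(-4\right) = \left(-1\right) 72 = -72$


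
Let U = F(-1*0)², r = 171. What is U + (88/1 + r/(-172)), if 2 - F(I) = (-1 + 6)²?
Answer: 105953/172 ≈ 616.01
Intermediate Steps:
F(I) = -23 (F(I) = 2 - (-1 + 6)² = 2 - 1*5² = 2 - 1*25 = 2 - 25 = -23)
U = 529 (U = (-23)² = 529)
U + (88/1 + r/(-172)) = 529 + (88/1 + 171/(-172)) = 529 + (88*1 + 171*(-1/172)) = 529 + (88 - 171/172) = 529 + 14965/172 = 105953/172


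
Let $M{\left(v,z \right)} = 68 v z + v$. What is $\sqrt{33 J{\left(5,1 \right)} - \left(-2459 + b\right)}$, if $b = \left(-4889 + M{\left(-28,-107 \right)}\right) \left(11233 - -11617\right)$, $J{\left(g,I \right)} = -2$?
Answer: $3 i \sqrt{504758773} \approx 67401.0 i$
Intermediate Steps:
$M{\left(v,z \right)} = v + 68 v z$ ($M{\left(v,z \right)} = 68 v z + v = v + 68 v z$)
$b = 4542831350$ ($b = \left(-4889 - 28 \left(1 + 68 \left(-107\right)\right)\right) \left(11233 - -11617\right) = \left(-4889 - 28 \left(1 - 7276\right)\right) \left(11233 + 11617\right) = \left(-4889 - -203700\right) 22850 = \left(-4889 + 203700\right) 22850 = 198811 \cdot 22850 = 4542831350$)
$\sqrt{33 J{\left(5,1 \right)} - \left(-2459 + b\right)} = \sqrt{33 \left(-2\right) + \left(2459 - 4542831350\right)} = \sqrt{-66 + \left(2459 - 4542831350\right)} = \sqrt{-66 - 4542828891} = \sqrt{-4542828957} = 3 i \sqrt{504758773}$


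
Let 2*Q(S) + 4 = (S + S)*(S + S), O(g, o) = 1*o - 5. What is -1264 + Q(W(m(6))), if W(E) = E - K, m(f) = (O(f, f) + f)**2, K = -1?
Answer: 3734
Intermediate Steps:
O(g, o) = -5 + o (O(g, o) = o - 5 = -5 + o)
m(f) = (-5 + 2*f)**2 (m(f) = ((-5 + f) + f)**2 = (-5 + 2*f)**2)
W(E) = 1 + E (W(E) = E - 1*(-1) = E + 1 = 1 + E)
Q(S) = -2 + 2*S**2 (Q(S) = -2 + ((S + S)*(S + S))/2 = -2 + ((2*S)*(2*S))/2 = -2 + (4*S**2)/2 = -2 + 2*S**2)
-1264 + Q(W(m(6))) = -1264 + (-2 + 2*(1 + (-5 + 2*6)**2)**2) = -1264 + (-2 + 2*(1 + (-5 + 12)**2)**2) = -1264 + (-2 + 2*(1 + 7**2)**2) = -1264 + (-2 + 2*(1 + 49)**2) = -1264 + (-2 + 2*50**2) = -1264 + (-2 + 2*2500) = -1264 + (-2 + 5000) = -1264 + 4998 = 3734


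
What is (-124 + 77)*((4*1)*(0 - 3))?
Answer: 564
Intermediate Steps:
(-124 + 77)*((4*1)*(0 - 3)) = -188*(-3) = -47*(-12) = 564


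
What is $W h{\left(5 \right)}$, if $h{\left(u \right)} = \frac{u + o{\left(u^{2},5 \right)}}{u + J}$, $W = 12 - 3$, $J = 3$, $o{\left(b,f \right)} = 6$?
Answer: $\frac{99}{8} \approx 12.375$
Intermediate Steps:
$W = 9$
$h{\left(u \right)} = \frac{6 + u}{3 + u}$ ($h{\left(u \right)} = \frac{u + 6}{u + 3} = \frac{6 + u}{3 + u}$)
$W h{\left(5 \right)} = 9 \frac{6 + 5}{3 + 5} = 9 \cdot \frac{1}{8} \cdot 11 = 9 \cdot \frac{11}{8} = \frac{99}{8}$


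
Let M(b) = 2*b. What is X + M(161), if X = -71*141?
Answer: -9689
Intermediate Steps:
X = -10011 (X = -1*10011 = -10011)
X + M(161) = -10011 + 2*161 = -10011 + 322 = -9689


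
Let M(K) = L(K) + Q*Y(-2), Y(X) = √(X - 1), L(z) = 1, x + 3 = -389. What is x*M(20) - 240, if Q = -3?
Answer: -632 + 1176*I*√3 ≈ -632.0 + 2036.9*I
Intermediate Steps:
x = -392 (x = -3 - 389 = -392)
Y(X) = √(-1 + X)
M(K) = 1 - 3*I*√3 (M(K) = 1 - 3*√(-1 - 2) = 1 - 3*I*√3)
x*M(20) - 240 = -392*(1 - 3*I*√3) - 240 = (-392 + 1176*I*√3) - 240 = -632 + 1176*I*√3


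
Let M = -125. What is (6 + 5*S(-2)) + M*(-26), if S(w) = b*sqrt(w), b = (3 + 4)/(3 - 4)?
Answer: 3256 - 35*I*sqrt(2) ≈ 3256.0 - 49.497*I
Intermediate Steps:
b = -7 (b = 7/(-1) = 7*(-1) = -7)
S(w) = -7*sqrt(w)
(6 + 5*S(-2)) + M*(-26) = (6 + 5*(-7*I*sqrt(2))) - 125*(-26) = (6 + 5*(-7*I*sqrt(2))) + 3250 = (6 - 35*I*sqrt(2)) + 3250 = 3256 - 35*I*sqrt(2)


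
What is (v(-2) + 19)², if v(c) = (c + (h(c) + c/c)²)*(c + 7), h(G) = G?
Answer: 196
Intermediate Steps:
v(c) = (7 + c)*(c + (1 + c)²) (v(c) = (c + (c + c/c)²)*(c + 7) = (c + (c + 1)²)*(7 + c) = (c + (1 + c)²)*(7 + c) = (7 + c)*(c + (1 + c)²))
(v(-2) + 19)² = ((7 + (-2)³ + 10*(-2)² + 22*(-2)) + 19)² = ((7 - 8 + 10*4 - 44) + 19)² = ((7 - 8 + 40 - 44) + 19)² = (-5 + 19)² = 14² = 196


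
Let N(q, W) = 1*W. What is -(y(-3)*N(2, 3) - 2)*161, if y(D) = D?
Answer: 1771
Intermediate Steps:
N(q, W) = W
-(y(-3)*N(2, 3) - 2)*161 = -(-3*3 - 2)*161 = -(-9 - 2)*161 = -(-11)*161 = -1*(-1771) = 1771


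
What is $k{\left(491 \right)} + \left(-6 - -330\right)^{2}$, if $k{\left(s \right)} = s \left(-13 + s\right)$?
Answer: $339674$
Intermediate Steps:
$k{\left(491 \right)} + \left(-6 - -330\right)^{2} = 491 \left(-13 + 491\right) + \left(-6 - -330\right)^{2} = 491 \cdot 478 + \left(-6 + 330\right)^{2} = 234698 + 324^{2} = 234698 + 104976 = 339674$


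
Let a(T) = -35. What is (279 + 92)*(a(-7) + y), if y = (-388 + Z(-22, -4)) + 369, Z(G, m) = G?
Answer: -28196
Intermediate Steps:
y = -41 (y = (-388 - 22) + 369 = -410 + 369 = -41)
(279 + 92)*(a(-7) + y) = (279 + 92)*(-35 - 41) = 371*(-76) = -28196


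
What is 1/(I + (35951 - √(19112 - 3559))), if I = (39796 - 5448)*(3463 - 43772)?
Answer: -1384497581/1916833551794836008 + √15553/1916833551794836008 ≈ -7.2228e-10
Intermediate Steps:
I = -1384533532 (I = 34348*(-40309) = -1384533532)
1/(I + (35951 - √(19112 - 3559))) = 1/(-1384533532 + (35951 - √(19112 - 3559))) = 1/(-1384533532 + (35951 - √15553)) = 1/(-1384497581 - √15553)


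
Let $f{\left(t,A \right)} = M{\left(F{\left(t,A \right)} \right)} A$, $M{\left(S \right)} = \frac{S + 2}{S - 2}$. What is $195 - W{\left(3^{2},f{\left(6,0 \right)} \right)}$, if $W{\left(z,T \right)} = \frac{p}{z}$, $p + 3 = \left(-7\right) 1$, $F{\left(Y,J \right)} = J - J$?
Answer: $\frac{1765}{9} \approx 196.11$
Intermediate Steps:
$F{\left(Y,J \right)} = 0$
$M{\left(S \right)} = \frac{2 + S}{-2 + S}$
$f{\left(t,A \right)} = - A$ ($f{\left(t,A \right)} = \frac{2 + 0}{-2 + 0} A = \frac{1}{-2} \cdot 2 A = \left(- \frac{1}{2}\right) 2 A = - A$)
$p = -10$ ($p = -3 - 7 = -10$)
$W{\left(z,T \right)} = - \frac{10}{z}$
$195 - W{\left(3^{2},f{\left(6,0 \right)} \right)} = 195 - - \frac{10}{3^{2}} = 195 - - \frac{10}{9} = 195 + \frac{10}{9} = \frac{1765}{9}$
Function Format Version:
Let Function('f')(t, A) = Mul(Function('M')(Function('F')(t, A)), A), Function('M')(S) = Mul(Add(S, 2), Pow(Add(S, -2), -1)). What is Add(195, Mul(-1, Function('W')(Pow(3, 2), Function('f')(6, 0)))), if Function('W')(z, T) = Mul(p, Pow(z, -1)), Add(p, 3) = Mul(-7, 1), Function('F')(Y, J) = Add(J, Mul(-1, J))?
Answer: Rational(1765, 9) ≈ 196.11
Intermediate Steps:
Function('F')(Y, J) = 0
Function('M')(S) = Mul(Pow(Add(-2, S), -1), Add(2, S)) (Function('M')(S) = Mul(Add(2, S), Pow(Add(-2, S), -1)) = Mul(Pow(Add(-2, S), -1), Add(2, S)))
Function('f')(t, A) = Mul(-1, A) (Function('f')(t, A) = Mul(Mul(Pow(Add(-2, 0), -1), Add(2, 0)), A) = Mul(Mul(Pow(-2, -1), 2), A) = Mul(Mul(Rational(-1, 2), 2), A) = Mul(-1, A))
p = -10 (p = Add(-3, Mul(-7, 1)) = Add(-3, -7) = -10)
Function('W')(z, T) = Mul(-10, Pow(z, -1))
Add(195, Mul(-1, Function('W')(Pow(3, 2), Function('f')(6, 0)))) = Add(195, Mul(-1, Mul(-10, Pow(Pow(3, 2), -1)))) = Add(195, Mul(-1, Mul(-10, Pow(9, -1)))) = Add(195, Mul(-1, Mul(-10, Rational(1, 9)))) = Add(195, Mul(-1, Rational(-10, 9))) = Add(195, Rational(10, 9)) = Rational(1765, 9)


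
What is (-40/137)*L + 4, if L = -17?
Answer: 1228/137 ≈ 8.9635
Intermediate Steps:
(-40/137)*L + 4 = -40/137*(-17) + 4 = 680/137 + 4 = 1228/137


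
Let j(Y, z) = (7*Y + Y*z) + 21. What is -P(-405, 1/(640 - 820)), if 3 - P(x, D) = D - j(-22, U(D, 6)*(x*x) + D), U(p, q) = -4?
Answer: -2598132623/180 ≈ -1.4434e+7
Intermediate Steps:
j(Y, z) = 21 + 7*Y + Y*z
P(x, D) = -130 - 23*D + 88*x**2 (P(x, D) = 3 - (D - (21 + 7*(-22) - 22*(-4*x*x + D))) = 3 - (D - (21 - 154 - 22*(-4*x**2 + D))) = 3 - (D - (21 - 154 - 22*(D - 4*x**2))) = 3 - (D - (21 - 154 + (-22*D + 88*x**2))) = 3 - (D - (-133 - 22*D + 88*x**2)) = 3 - (D + (133 - 88*x**2 + 22*D)) = 3 - (133 - 88*x**2 + 23*D) = 3 + (-133 - 23*D + 88*x**2) = -130 - 23*D + 88*x**2)
-P(-405, 1/(640 - 820)) = -(-130 - 23/(640 - 820) + 88*(-405)**2) = -(-130 - 23/(-180) + 88*164025) = -(-130 - 23*(-1/180) + 14434200) = -(-130 + 23/180 + 14434200) = -1*2598132623/180 = -2598132623/180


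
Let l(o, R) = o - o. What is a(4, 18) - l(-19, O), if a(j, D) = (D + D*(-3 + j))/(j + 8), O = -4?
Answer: 3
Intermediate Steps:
l(o, R) = 0
a(j, D) = (D + D*(-3 + j))/(8 + j)
a(4, 18) - l(-19, O) = 18*(-2 + 4)/(8 + 4) - 1*0 = 18*2/12 + 0 = 18*(1/12)*2 + 0 = 3 + 0 = 3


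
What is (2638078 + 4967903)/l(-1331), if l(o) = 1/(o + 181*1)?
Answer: -8746878150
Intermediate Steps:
l(o) = 1/(181 + o) (l(o) = 1/(o + 181) = 1/(181 + o))
(2638078 + 4967903)/l(-1331) = (2638078 + 4967903)/(1/(181 - 1331)) = 7605981/(1/(-1150)) = 7605981/(-1/1150) = 7605981*(-1150) = -8746878150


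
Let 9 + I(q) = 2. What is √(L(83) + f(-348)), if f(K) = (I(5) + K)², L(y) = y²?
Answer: √132914 ≈ 364.57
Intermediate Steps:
I(q) = -7 (I(q) = -9 + 2 = -7)
f(K) = (-7 + K)²
√(L(83) + f(-348)) = √(83² + (-7 - 348)²) = √(6889 + (-355)²) = √(6889 + 126025) = √132914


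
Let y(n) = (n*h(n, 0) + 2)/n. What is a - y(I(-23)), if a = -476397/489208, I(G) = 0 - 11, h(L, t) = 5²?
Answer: -138794151/5381288 ≈ -25.792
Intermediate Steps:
h(L, t) = 25
I(G) = -11
y(n) = (2 + 25*n)/n (y(n) = (n*25 + 2)/n = (25*n + 2)/n = (2 + 25*n)/n)
a = -476397/489208 (a = -476397*1/489208 = -476397/489208 ≈ -0.97381)
a - y(I(-23)) = -476397/489208 - (25 + 2/(-11)) = -476397/489208 - (25 + 2*(-1/11)) = -476397/489208 - (25 - 2/11) = -476397/489208 - 1*273/11 = -476397/489208 - 273/11 = -138794151/5381288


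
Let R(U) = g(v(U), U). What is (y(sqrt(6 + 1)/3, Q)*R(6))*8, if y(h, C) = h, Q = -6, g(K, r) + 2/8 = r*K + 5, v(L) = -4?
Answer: -154*sqrt(7)/3 ≈ -135.82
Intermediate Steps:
g(K, r) = 19/4 + K*r (g(K, r) = -1/4 + (r*K + 5) = -1/4 + (K*r + 5) = -1/4 + (5 + K*r) = 19/4 + K*r)
R(U) = 19/4 - 4*U
(y(sqrt(6 + 1)/3, Q)*R(6))*8 = ((sqrt(6 + 1)/3)*(19/4 - 4*6))*8 = ((sqrt(7)*(1/3))*(19/4 - 24))*8 = ((sqrt(7)/3)*(-77/4))*8 = -77*sqrt(7)/12*8 = -154*sqrt(7)/3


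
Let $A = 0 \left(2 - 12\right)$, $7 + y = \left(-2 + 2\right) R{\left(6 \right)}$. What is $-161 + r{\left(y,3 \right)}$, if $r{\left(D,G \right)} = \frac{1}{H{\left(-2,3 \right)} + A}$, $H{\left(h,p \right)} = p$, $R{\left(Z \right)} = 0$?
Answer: $- \frac{482}{3} \approx -160.67$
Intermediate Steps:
$y = -7$ ($y = -7 + \left(-2 + 2\right) 0 = -7 + 0 \cdot 0 = -7 + 0 = -7$)
$A = 0$ ($A = 0 \left(2 - 12\right) = 0 \left(-10\right) = 0$)
$r{\left(D,G \right)} = \frac{1}{3}$ ($r{\left(D,G \right)} = \frac{1}{3 + 0} = \frac{1}{3}$)
$-161 + r{\left(y,3 \right)} = -161 + \frac{1}{3} = - \frac{482}{3}$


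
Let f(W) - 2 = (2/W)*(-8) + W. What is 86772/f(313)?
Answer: 27159636/98579 ≈ 275.51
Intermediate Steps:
f(W) = 2 + W - 16/W (f(W) = 2 + ((2/W)*(-8) + W) = 2 + (-16/W + W) = 2 + (W - 16/W) = 2 + W - 16/W)
86772/f(313) = 86772/(2 + 313 - 16/313) = 86772/(98579/313) = 86772*(313/98579) = 27159636/98579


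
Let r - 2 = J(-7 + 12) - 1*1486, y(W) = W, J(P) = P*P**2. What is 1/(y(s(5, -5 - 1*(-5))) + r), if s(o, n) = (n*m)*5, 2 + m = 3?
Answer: -1/1359 ≈ -0.00073584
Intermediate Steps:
m = 1 (m = -2 + 3 = 1)
s(o, n) = 5*n (s(o, n) = (n*1)*5 = n*5 = 5*n)
J(P) = P**3
r = -1359 (r = 2 + ((-7 + 12)**3 - 1*1486) = 2 + (5**3 - 1486) = 2 + (125 - 1486) = 2 - 1361 = -1359)
1/(y(s(5, -5 - 1*(-5))) + r) = 1/(5*(-5 - 1*(-5)) - 1359) = 1/(5*(-5 + 5) - 1359) = 1/(5*0 - 1359) = 1/(0 - 1359) = 1/(-1359) = -1/1359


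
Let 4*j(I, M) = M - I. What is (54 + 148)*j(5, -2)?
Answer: -707/2 ≈ -353.50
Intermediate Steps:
j(I, M) = -I/4 + M/4 (j(I, M) = (M - I)/4 = -I/4 + M/4)
(54 + 148)*j(5, -2) = (54 + 148)*(-1/4*5 + (1/4)*(-2)) = 202*(-5/4 - 1/2) = 202*(-7/4) = -707/2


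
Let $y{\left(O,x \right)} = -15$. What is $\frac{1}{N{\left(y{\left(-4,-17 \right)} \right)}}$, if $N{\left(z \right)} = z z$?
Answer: $\frac{1}{225} \approx 0.0044444$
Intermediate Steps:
$N{\left(z \right)} = z^{2}$
$\frac{1}{N{\left(y{\left(-4,-17 \right)} \right)}} = \frac{1}{\left(-15\right)^{2}} = \frac{1}{225}$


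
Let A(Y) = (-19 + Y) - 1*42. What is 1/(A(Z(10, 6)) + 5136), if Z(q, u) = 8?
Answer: 1/5083 ≈ 0.00019673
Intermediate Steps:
A(Y) = -61 + Y (A(Y) = (-19 + Y) - 42 = -61 + Y)
1/(A(Z(10, 6)) + 5136) = 1/((-61 + 8) + 5136) = 1/(-53 + 5136) = 1/5083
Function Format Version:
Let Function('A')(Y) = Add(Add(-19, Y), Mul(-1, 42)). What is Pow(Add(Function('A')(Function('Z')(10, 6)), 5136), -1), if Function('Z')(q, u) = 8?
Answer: Rational(1, 5083) ≈ 0.00019673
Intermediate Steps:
Function('A')(Y) = Add(-61, Y) (Function('A')(Y) = Add(Add(-19, Y), -42) = Add(-61, Y))
Pow(Add(Function('A')(Function('Z')(10, 6)), 5136), -1) = Pow(Add(Add(-61, 8), 5136), -1) = Pow(Add(-53, 5136), -1) = Pow(5083, -1) = Rational(1, 5083)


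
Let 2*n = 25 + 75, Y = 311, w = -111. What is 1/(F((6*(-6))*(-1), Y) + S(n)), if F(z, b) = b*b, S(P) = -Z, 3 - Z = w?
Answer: 1/96607 ≈ 1.0351e-5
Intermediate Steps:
Z = 114 (Z = 3 - 1*(-111) = 3 + 111 = 114)
n = 50 (n = (25 + 75)/2 = (½)*100 = 50)
S(P) = -114 (S(P) = -1*114 = -114)
F(z, b) = b²
1/(F((6*(-6))*(-1), Y) + S(n)) = 1/(311² - 114) = 1/(96721 - 114) = 1/96607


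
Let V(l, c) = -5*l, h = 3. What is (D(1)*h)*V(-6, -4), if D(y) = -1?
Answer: -90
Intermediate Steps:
(D(1)*h)*V(-6, -4) = (-1*3)*(-5*(-6)) = -3*30 = -90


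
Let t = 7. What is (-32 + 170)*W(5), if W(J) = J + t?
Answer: 1656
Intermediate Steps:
W(J) = 7 + J (W(J) = J + 7 = 7 + J)
(-32 + 170)*W(5) = (-32 + 170)*(7 + 5) = 138*12 = 1656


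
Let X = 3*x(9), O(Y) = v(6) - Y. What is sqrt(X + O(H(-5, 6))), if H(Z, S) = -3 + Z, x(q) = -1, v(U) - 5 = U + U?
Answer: sqrt(22) ≈ 4.6904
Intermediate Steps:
v(U) = 5 + 2*U (v(U) = 5 + (U + U) = 5 + 2*U)
O(Y) = 17 - Y (O(Y) = (5 + 2*6) - Y = (5 + 12) - Y = 17 - Y)
X = -3 (X = 3*(-1) = -3)
sqrt(X + O(H(-5, 6))) = sqrt(-3 + (17 - (-3 - 5))) = sqrt(-3 + (17 - 1*(-8))) = sqrt(-3 + (17 + 8)) = sqrt(-3 + 25) = sqrt(22)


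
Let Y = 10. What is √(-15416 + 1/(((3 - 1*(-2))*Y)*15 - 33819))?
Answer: I*√16858301892645/33069 ≈ 124.16*I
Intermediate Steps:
√(-15416 + 1/(((3 - 1*(-2))*Y)*15 - 33819)) = √(-15416 + 1/(((3 - 1*(-2))*10)*15 - 33819)) = √(-15416 + 1/(((3 + 2)*10)*15 - 33819)) = √(-15416 + 1/((5*10)*15 - 33819)) = √(-15416 + 1/(50*15 - 33819)) = √(-15416 + 1/(750 - 33819)) = √(-15416 + 1/(-33069)) = √(-15416 - 1/33069) = √(-509791705/33069) = I*√16858301892645/33069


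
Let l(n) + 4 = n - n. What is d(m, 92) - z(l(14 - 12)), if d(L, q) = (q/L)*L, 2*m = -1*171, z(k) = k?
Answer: 96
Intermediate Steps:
l(n) = -4 (l(n) = -4 + (n - n) = -4 + 0 = -4)
m = -171/2 (m = (-1*171)/2 = (½)*(-171) = -171/2 ≈ -85.500)
d(L, q) = q
d(m, 92) - z(l(14 - 12)) = 92 - 1*(-4) = 92 + 4 = 96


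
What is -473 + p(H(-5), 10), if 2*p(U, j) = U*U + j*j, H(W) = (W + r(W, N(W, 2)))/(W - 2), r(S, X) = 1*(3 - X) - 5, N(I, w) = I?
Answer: -20725/49 ≈ -422.96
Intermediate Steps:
r(S, X) = -2 - X (r(S, X) = (3 - X) - 5 = -2 - X)
H(W) = -2/(-2 + W) (H(W) = (W + (-2 - W))/(W - 2) = -2/(-2 + W))
p(U, j) = U²/2 + j²/2 (p(U, j) = (U*U + j*j)/2 = (U² + j²)/2 = U²/2 + j²/2)
-473 + p(H(-5), 10) = -473 + ((-2/(-2 - 5))²/2 + (½)*10²) = -473 + ((-2/(-7))²/2 + (½)*100) = -473 + ((-2*(-⅐))²/2 + 50) = -473 + ((2/7)²/2 + 50) = -473 + ((½)*(4/49) + 50) = -473 + (2/49 + 50) = -473 + 2452/49 = -20725/49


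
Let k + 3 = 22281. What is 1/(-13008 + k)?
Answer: 1/9270 ≈ 0.00010787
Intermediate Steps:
k = 22278 (k = -3 + 22281 = 22278)
1/(-13008 + k) = 1/(-13008 + 22278) = 1/9270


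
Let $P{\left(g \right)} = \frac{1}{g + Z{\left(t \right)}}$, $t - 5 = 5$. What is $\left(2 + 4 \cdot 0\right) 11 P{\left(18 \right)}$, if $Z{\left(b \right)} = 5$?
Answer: $\frac{22}{23} \approx 0.95652$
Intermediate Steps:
$t = 10$ ($t = 5 + 5 = 10$)
$P{\left(g \right)} = \frac{1}{5 + g}$ ($P{\left(g \right)} = \frac{1}{g + 5} = \frac{1}{5 + g}$)
$\left(2 + 4 \cdot 0\right) 11 P{\left(18 \right)} = \frac{\left(2 + 4 \cdot 0\right) 11}{5 + 18} = \frac{\left(2 + 0\right) 11}{23} = 2 \cdot 11 \cdot \frac{1}{23} = 22 \cdot \frac{1}{23} = \frac{22}{23}$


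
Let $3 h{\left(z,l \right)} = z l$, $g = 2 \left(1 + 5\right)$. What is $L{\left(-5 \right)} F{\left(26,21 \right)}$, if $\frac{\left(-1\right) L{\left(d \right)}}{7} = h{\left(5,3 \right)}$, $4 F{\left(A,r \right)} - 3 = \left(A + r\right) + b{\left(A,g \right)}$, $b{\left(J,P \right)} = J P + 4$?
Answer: $- \frac{6405}{2} \approx -3202.5$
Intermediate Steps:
$g = 12$ ($g = 2 \cdot 6 = 12$)
$b{\left(J,P \right)} = 4 + J P$
$h{\left(z,l \right)} = \frac{l z}{3}$ ($h{\left(z,l \right)} = \frac{z l}{3} = \frac{l z}{3}$)
$F{\left(A,r \right)} = \frac{7}{4} + \frac{r}{4} + \frac{13 A}{4}$ ($F{\left(A,r \right)} = \frac{3}{4} + \frac{\left(A + r\right) + \left(4 + A 12\right)}{4} = \frac{3}{4} + \frac{\left(A + r\right) + \left(4 + 12 A\right)}{4} = \frac{3}{4} + \frac{4 + r + 13 A}{4} = \frac{3}{4} + \left(1 + \frac{r}{4} + \frac{13 A}{4}\right) = \frac{7}{4} + \frac{r}{4} + \frac{13 A}{4}$)
$L{\left(d \right)} = -35$ ($L{\left(d \right)} = - 7 \cdot \frac{1}{3} \cdot 3 \cdot 5 = \left(-7\right) 5 = -35$)
$L{\left(-5 \right)} F{\left(26,21 \right)} = - 35 \left(\frac{7}{4} + \frac{1}{4} \cdot 21 + \frac{13}{4} \cdot 26\right) = - 35 \left(\frac{7}{4} + \frac{21}{4} + \frac{169}{2}\right) = \left(-35\right) \frac{183}{2} = - \frac{6405}{2}$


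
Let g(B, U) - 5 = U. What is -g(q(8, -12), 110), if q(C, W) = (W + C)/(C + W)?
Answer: -115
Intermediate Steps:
q(C, W) = 1 (q(C, W) = (C + W)/(C + W) = 1)
g(B, U) = 5 + U
-g(q(8, -12), 110) = -(5 + 110) = -1*115 = -115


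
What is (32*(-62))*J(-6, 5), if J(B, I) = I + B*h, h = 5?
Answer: 49600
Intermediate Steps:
J(B, I) = I + 5*B (J(B, I) = I + B*5 = I + 5*B)
(32*(-62))*J(-6, 5) = (32*(-62))*(5 + 5*(-6)) = -1984*(5 - 30) = -1984*(-25) = 49600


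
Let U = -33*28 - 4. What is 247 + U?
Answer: -681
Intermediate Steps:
U = -928 (U = -924 - 4 = -928)
247 + U = 247 - 928 = -681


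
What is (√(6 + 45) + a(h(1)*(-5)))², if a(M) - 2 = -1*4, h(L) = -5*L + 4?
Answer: (2 - √51)² ≈ 26.434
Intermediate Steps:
h(L) = 4 - 5*L
a(M) = -2 (a(M) = 2 - 1*4 = 2 - 4 = -2)
(√(6 + 45) + a(h(1)*(-5)))² = (√(6 + 45) - 2)² = (√51 - 2)² = (-2 + √51)²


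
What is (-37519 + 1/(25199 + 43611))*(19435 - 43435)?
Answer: 6196037733600/6881 ≈ 9.0046e+8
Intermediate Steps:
(-37519 + 1/(25199 + 43611))*(19435 - 43435) = (-37519 + 1/68810)*(-24000) = -2581682389/68810*(-24000) = 6196037733600/6881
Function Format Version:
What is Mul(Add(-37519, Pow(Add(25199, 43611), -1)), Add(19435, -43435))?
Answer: Rational(6196037733600, 6881) ≈ 9.0046e+8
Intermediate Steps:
Mul(Add(-37519, Pow(Add(25199, 43611), -1)), Add(19435, -43435)) = Mul(Add(-37519, Pow(68810, -1)), -24000) = Mul(Add(-37519, Rational(1, 68810)), -24000) = Mul(Rational(-2581682389, 68810), -24000) = Rational(6196037733600, 6881)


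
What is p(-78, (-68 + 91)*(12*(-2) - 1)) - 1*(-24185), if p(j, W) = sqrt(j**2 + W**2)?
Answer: 24185 + sqrt(336709) ≈ 24765.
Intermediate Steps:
p(j, W) = sqrt(W**2 + j**2)
p(-78, (-68 + 91)*(12*(-2) - 1)) - 1*(-24185) = sqrt(((-68 + 91)*(12*(-2) - 1))**2 + (-78)**2) - 1*(-24185) = sqrt((23*(-24 - 1))**2 + 6084) + 24185 = sqrt((23*(-25))**2 + 6084) + 24185 = sqrt((-575)**2 + 6084) + 24185 = sqrt(330625 + 6084) + 24185 = sqrt(336709) + 24185 = 24185 + sqrt(336709)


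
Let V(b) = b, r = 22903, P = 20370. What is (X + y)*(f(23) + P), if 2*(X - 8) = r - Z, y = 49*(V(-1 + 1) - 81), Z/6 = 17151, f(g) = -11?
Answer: -1790065075/2 ≈ -8.9503e+8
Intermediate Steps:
Z = 102906 (Z = 6*17151 = 102906)
y = -3969 (y = 49*((-1 + 1) - 81) = 49*(0 - 81) = 49*(-81) = -3969)
X = -79987/2 (X = 8 + (22903 - 1*102906)/2 = 8 + (22903 - 102906)/2 = 8 + (½)*(-80003) = 8 - 80003/2 = -79987/2 ≈ -39994.)
(X + y)*(f(23) + P) = (-79987/2 - 3969)*(-11 + 20370) = -87925/2*20359 = -1790065075/2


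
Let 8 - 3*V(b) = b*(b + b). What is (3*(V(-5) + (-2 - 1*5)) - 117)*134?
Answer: -24120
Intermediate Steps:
V(b) = 8/3 - 2*b**2/3 (V(b) = 8/3 - b*(b + b)/3 = 8/3 - b*2*b/3 = 8/3 - 2*b**2/3)
(3*(V(-5) + (-2 - 1*5)) - 117)*134 = (3*((8/3 - 2/3*(-5)**2) + (-2 - 1*5)) - 117)*134 = (3*((8/3 - 2/3*25) + (-2 - 5)) - 117)*134 = (3*((8/3 - 50/3) - 7) - 117)*134 = (3*(-14 - 7) - 117)*134 = (3*(-21) - 117)*134 = (-63 - 117)*134 = -180*134 = -24120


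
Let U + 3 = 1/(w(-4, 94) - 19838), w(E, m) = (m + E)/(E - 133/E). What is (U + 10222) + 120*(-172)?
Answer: -2687096547/257854 ≈ -10421.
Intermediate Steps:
w(E, m) = (E + m)/(E - 133/E)
U = -773575/257854 (U = -3 + 1/(-4*(-4 + 94)/(-133 + (-4)²) - 19838) = -3 + 1/(-4*90/(-133 + 16) - 19838) = -3 + 1/(-4*90/(-117) - 19838) = -3 + 1/(-4*(-1/117)*90 - 19838) = -3 + 1/(40/13 - 19838) = -3 + 1/(-257854/13) = -3 - 13/257854 = -773575/257854 ≈ -3.0000)
(U + 10222) + 120*(-172) = (-773575/257854 + 10222) + 120*(-172) = 2635010013/257854 - 20640 = -2687096547/257854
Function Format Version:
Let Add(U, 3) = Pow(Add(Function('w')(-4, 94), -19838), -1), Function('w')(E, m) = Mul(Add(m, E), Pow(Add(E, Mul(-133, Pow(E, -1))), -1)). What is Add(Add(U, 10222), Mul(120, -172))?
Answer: Rational(-2687096547, 257854) ≈ -10421.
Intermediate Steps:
Function('w')(E, m) = Mul(Pow(Add(E, Mul(-133, Pow(E, -1))), -1), Add(E, m)) (Function('w')(E, m) = Mul(Add(E, m), Pow(Add(E, Mul(-133, Pow(E, -1))), -1)) = Mul(Pow(Add(E, Mul(-133, Pow(E, -1))), -1), Add(E, m)))
U = Rational(-773575, 257854) (U = Add(-3, Pow(Add(Mul(-4, Pow(Add(-133, Pow(-4, 2)), -1), Add(-4, 94)), -19838), -1)) = Add(-3, Pow(Add(Mul(-4, Pow(Add(-133, 16), -1), 90), -19838), -1)) = Add(-3, Pow(Add(Mul(-4, Pow(-117, -1), 90), -19838), -1)) = Add(-3, Pow(Add(Mul(-4, Rational(-1, 117), 90), -19838), -1)) = Add(-3, Pow(Add(Rational(40, 13), -19838), -1)) = Add(-3, Pow(Rational(-257854, 13), -1)) = Add(-3, Rational(-13, 257854)) = Rational(-773575, 257854) ≈ -3.0000)
Add(Add(U, 10222), Mul(120, -172)) = Add(Add(Rational(-773575, 257854), 10222), Mul(120, -172)) = Add(Rational(2635010013, 257854), -20640) = Rational(-2687096547, 257854)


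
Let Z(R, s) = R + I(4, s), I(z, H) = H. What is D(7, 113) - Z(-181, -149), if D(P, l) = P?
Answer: 337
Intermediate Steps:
Z(R, s) = R + s
D(7, 113) - Z(-181, -149) = 7 - (-181 - 149) = 7 - 1*(-330) = 7 + 330 = 337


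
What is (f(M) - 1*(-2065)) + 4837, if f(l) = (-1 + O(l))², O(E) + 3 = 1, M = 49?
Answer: 6911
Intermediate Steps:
O(E) = -2 (O(E) = -3 + 1 = -2)
f(l) = 9 (f(l) = (-1 - 2)² = (-3)² = 9)
(f(M) - 1*(-2065)) + 4837 = (9 - 1*(-2065)) + 4837 = (9 + 2065) + 4837 = 2074 + 4837 = 6911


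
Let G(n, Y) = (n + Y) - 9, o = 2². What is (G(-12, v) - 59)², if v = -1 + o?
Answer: 5929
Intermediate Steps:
o = 4
v = 3 (v = -1 + 4 = 3)
G(n, Y) = -9 + Y + n (G(n, Y) = (Y + n) - 9 = -9 + Y + n)
(G(-12, v) - 59)² = ((-9 + 3 - 12) - 59)² = (-18 - 59)² = (-77)² = 5929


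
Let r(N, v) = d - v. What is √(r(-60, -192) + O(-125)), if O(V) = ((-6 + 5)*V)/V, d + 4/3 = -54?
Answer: √1221/3 ≈ 11.648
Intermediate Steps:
d = -166/3 (d = -4/3 - 54 = -166/3 ≈ -55.333)
r(N, v) = -166/3 - v
O(V) = -1 (O(V) = (-V)/V = -1)
√(r(-60, -192) + O(-125)) = √((-166/3 - 1*(-192)) - 1) = √((-166/3 + 192) - 1) = √(410/3 - 1) = √(407/3) = √1221/3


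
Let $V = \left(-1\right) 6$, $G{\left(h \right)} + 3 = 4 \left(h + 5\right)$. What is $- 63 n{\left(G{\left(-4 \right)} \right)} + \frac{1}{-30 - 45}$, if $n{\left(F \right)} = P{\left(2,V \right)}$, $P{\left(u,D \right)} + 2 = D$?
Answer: $\frac{37799}{75} \approx 503.99$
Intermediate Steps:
$G{\left(h \right)} = 17 + 4 h$ ($G{\left(h \right)} = -3 + 4 \left(h + 5\right) = -3 + 4 \left(5 + h\right) = -3 + \left(20 + 4 h\right) = 17 + 4 h$)
$V = -6$
$P{\left(u,D \right)} = -2 + D$
$n{\left(F \right)} = -8$ ($n{\left(F \right)} = -2 - 6 = -8$)
$- 63 n{\left(G{\left(-4 \right)} \right)} + \frac{1}{-30 - 45} = \left(-63\right) \left(-8\right) + \frac{1}{-30 - 45} = 504 + \frac{1}{-75} = 504 - \frac{1}{75} = \frac{37799}{75}$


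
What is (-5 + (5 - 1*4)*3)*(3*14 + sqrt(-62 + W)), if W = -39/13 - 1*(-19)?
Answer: -84 - 2*I*sqrt(46) ≈ -84.0 - 13.565*I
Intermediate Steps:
W = 16 (W = -39*1/13 + 19 = -3 + 19 = 16)
(-5 + (5 - 1*4)*3)*(3*14 + sqrt(-62 + W)) = (-5 + (5 - 1*4)*3)*(3*14 + sqrt(-62 + 16)) = (-5 + (5 - 4)*3)*(42 + sqrt(-46)) = (-5 + 1*3)*(42 + I*sqrt(46)) = (-5 + 3)*(42 + I*sqrt(46)) = -2*(42 + I*sqrt(46)) = -84 - 2*I*sqrt(46)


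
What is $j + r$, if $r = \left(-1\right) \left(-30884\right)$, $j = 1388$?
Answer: $32272$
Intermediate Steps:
$r = 30884$
$j + r = 1388 + 30884 = 32272$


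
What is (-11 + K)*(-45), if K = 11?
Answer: 0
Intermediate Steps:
(-11 + K)*(-45) = (-11 + 11)*(-45) = 0*(-45) = 0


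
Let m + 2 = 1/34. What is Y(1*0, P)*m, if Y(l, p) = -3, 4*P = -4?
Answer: 201/34 ≈ 5.9118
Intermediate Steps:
P = -1 (P = (¼)*(-4) = -1)
m = -67/34 (m = -2 + 1/34 = -67/34 ≈ -1.9706)
Y(1*0, P)*m = -3*(-67/34) = 201/34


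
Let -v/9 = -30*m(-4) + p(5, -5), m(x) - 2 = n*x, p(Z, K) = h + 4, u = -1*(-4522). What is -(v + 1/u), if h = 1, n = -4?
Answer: -21773431/4522 ≈ -4815.0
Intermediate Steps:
u = 4522
p(Z, K) = 5 (p(Z, K) = 1 + 4 = 5)
m(x) = 2 - 4*x
v = 4815 (v = -9*(-30*(2 - 4*(-4)) + 5) = -9*(-30*(2 + 16) + 5) = -9*(-30*18 + 5) = -9*(-540 + 5) = -9*(-535) = 4815)
-(v + 1/u) = -(4815 + 1/4522) = -1*21773431/4522 = -21773431/4522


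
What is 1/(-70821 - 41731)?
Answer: -1/112552 ≈ -8.8848e-6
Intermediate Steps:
1/(-70821 - 41731) = 1/(-112552) = -1/112552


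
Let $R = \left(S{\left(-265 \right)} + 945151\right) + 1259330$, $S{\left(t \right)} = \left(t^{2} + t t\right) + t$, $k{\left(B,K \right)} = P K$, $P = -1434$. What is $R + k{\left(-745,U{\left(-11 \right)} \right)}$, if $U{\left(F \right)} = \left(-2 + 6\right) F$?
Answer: $2407762$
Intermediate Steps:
$U{\left(F \right)} = 4 F$
$k{\left(B,K \right)} = - 1434 K$
$S{\left(t \right)} = t + 2 t^{2}$ ($S{\left(t \right)} = \left(t^{2} + t^{2}\right) + t = 2 t^{2} + t = t + 2 t^{2}$)
$R = 2344666$ ($R = \left(- 265 \left(1 + 2 \left(-265\right)\right) + 945151\right) + 1259330 = \left(- 265 \left(1 - 530\right) + 945151\right) + 1259330 = \left(\left(-265\right) \left(-529\right) + 945151\right) + 1259330 = \left(140185 + 945151\right) + 1259330 = 1085336 + 1259330 = 2344666$)
$R + k{\left(-745,U{\left(-11 \right)} \right)} = 2344666 - 1434 \cdot 4 \left(-11\right) = 2344666 - -63096 = 2344666 + 63096 = 2407762$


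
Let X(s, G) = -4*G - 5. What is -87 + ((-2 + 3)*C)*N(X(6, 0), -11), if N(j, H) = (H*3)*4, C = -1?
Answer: 45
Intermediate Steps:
X(s, G) = -5 - 4*G
N(j, H) = 12*H (N(j, H) = (3*H)*4 = 12*H)
-87 + ((-2 + 3)*C)*N(X(6, 0), -11) = -87 + ((-2 + 3)*(-1))*(12*(-11)) = -87 + (1*(-1))*(-132) = -87 - 1*(-132) = -87 + 132 = 45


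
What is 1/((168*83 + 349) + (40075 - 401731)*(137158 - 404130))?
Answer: 1/96552039925 ≈ 1.0357e-11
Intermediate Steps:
1/((168*83 + 349) + (40075 - 401731)*(137158 - 404130)) = 1/((13944 + 349) - 361656*(-266972)) = 1/(14293 + 96552025632) = 1/96552039925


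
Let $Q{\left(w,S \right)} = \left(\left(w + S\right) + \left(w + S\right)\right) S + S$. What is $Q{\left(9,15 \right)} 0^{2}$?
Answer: $0$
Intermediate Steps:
$Q{\left(w,S \right)} = S + S \left(2 S + 2 w\right)$ ($Q{\left(w,S \right)} = \left(\left(S + w\right) + \left(S + w\right)\right) S + S = \left(2 S + 2 w\right) S + S = S \left(2 S + 2 w\right) + S = S + S \left(2 S + 2 w\right)$)
$Q{\left(9,15 \right)} 0^{2} = 15 \left(1 + 2 \cdot 15 + 2 \cdot 9\right) 0^{2} = 15 \left(1 + 30 + 18\right) 0 = 15 \cdot 49 \cdot 0 = 735 \cdot 0 = 0$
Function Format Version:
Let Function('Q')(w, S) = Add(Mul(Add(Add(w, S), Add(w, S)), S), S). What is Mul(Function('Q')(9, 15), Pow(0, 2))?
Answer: 0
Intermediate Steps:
Function('Q')(w, S) = Add(S, Mul(S, Add(Mul(2, S), Mul(2, w)))) (Function('Q')(w, S) = Add(Mul(Add(Add(S, w), Add(S, w)), S), S) = Add(Mul(Add(Mul(2, S), Mul(2, w)), S), S) = Add(Mul(S, Add(Mul(2, S), Mul(2, w))), S) = Add(S, Mul(S, Add(Mul(2, S), Mul(2, w)))))
Mul(Function('Q')(9, 15), Pow(0, 2)) = Mul(Mul(15, Add(1, Mul(2, 15), Mul(2, 9))), Pow(0, 2)) = Mul(Mul(15, Add(1, 30, 18)), 0) = Mul(Mul(15, 49), 0) = Mul(735, 0) = 0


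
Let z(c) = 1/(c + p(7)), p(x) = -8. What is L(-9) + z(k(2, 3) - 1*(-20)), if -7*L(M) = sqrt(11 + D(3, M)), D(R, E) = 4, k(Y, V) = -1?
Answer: 1/11 - sqrt(15)/7 ≈ -0.46237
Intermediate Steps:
L(M) = -sqrt(15)/7 (L(M) = -sqrt(11 + 4)/7 = -sqrt(15)/7)
z(c) = 1/(-8 + c) (z(c) = 1/(c - 8) = 1/(-8 + c))
L(-9) + z(k(2, 3) - 1*(-20)) = -sqrt(15)/7 + 1/(-8 + (-1 - 1*(-20))) = -sqrt(15)/7 + 1/(-8 + (-1 + 20)) = -sqrt(15)/7 + 1/(-8 + 19) = -sqrt(15)/7 + 1/11 = 1/11 - sqrt(15)/7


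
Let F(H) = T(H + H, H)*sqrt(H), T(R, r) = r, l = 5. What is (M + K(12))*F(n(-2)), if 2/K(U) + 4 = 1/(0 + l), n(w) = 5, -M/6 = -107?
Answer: 60940*sqrt(5)/19 ≈ 7171.9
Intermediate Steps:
M = 642 (M = -6*(-107) = 642)
K(U) = -10/19 (K(U) = 2/(-4 + 1/(0 + 5)) = 2/(-4 + 1/5) = 2/(-19/5) = 2*(-5/19) = -10/19)
F(H) = H**(3/2) (F(H) = H*sqrt(H) = H**(3/2))
(M + K(12))*F(n(-2)) = (642 - 10/19)*5**(3/2) = 12188*(5*sqrt(5))/19 = 60940*sqrt(5)/19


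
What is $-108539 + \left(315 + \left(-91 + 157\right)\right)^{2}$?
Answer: $36622$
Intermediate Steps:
$-108539 + \left(315 + \left(-91 + 157\right)\right)^{2} = -108539 + \left(315 + 66\right)^{2} = -108539 + 381^{2} = -108539 + 145161 = 36622$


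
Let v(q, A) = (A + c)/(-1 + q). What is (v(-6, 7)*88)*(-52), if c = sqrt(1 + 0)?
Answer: 36608/7 ≈ 5229.7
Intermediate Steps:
c = 1 (c = sqrt(1) = 1)
v(q, A) = (1 + A)/(-1 + q) (v(q, A) = (A + 1)/(-1 + q) = (1 + A)/(-1 + q))
(v(-6, 7)*88)*(-52) = (((1 + 7)/(-1 - 6))*88)*(-52) = ((8/(-7))*88)*(-52) = (-1/7*8*88)*(-52) = -8/7*88*(-52) = -704/7*(-52) = 36608/7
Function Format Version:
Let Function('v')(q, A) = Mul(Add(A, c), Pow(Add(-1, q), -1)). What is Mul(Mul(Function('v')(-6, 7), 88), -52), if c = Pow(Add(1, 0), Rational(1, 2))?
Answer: Rational(36608, 7) ≈ 5229.7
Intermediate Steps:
c = 1 (c = Pow(1, Rational(1, 2)) = 1)
Function('v')(q, A) = Mul(Pow(Add(-1, q), -1), Add(1, A)) (Function('v')(q, A) = Mul(Add(A, 1), Pow(Add(-1, q), -1)) = Mul(Add(1, A), Pow(Add(-1, q), -1)) = Mul(Pow(Add(-1, q), -1), Add(1, A)))
Mul(Mul(Function('v')(-6, 7), 88), -52) = Mul(Mul(Mul(Pow(Add(-1, -6), -1), Add(1, 7)), 88), -52) = Mul(Mul(Mul(Pow(-7, -1), 8), 88), -52) = Mul(Mul(Mul(Rational(-1, 7), 8), 88), -52) = Mul(Mul(Rational(-8, 7), 88), -52) = Mul(Rational(-704, 7), -52) = Rational(36608, 7)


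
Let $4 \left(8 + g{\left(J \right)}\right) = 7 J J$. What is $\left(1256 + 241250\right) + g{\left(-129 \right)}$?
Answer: $\frac{1086479}{4} \approx 2.7162 \cdot 10^{5}$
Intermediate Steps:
$g{\left(J \right)} = -8 + \frac{7 J^{2}}{4}$ ($g{\left(J \right)} = -8 + \frac{7 J J}{4} = -8 + \frac{7 J^{2}}{4}$)
$\left(1256 + 241250\right) + g{\left(-129 \right)} = \left(1256 + 241250\right) - \left(8 - \frac{7 \left(-129\right)^{2}}{4}\right) = 242506 + \left(-8 + \frac{7}{4} \cdot 16641\right) = 242506 + \left(-8 + \frac{116487}{4}\right) = 242506 + \frac{116455}{4} = \frac{1086479}{4}$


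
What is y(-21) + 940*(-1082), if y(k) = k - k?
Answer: -1017080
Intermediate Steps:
y(k) = 0
y(-21) + 940*(-1082) = 0 + 940*(-1082) = 0 - 1017080 = -1017080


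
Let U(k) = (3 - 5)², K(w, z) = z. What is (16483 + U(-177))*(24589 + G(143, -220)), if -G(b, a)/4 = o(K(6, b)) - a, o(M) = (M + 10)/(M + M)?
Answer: 55892265447/143 ≈ 3.9086e+8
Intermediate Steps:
U(k) = 4 (U(k) = (-2)² = 4)
o(M) = (10 + M)/(2*M) (o(M) = (10 + M)/((2*M)) = (10 + M)*(1/(2*M)) = (10 + M)/(2*M))
G(b, a) = 4*a - 2*(10 + b)/b (G(b, a) = -4*((10 + b)/(2*b) - a) = -4*(-a + (10 + b)/(2*b)) = 4*a - 2*(10 + b)/b)
(16483 + U(-177))*(24589 + G(143, -220)) = (16483 + 4)*(24589 + (-2 - 20/143 + 4*(-220))) = 16487*(24589 + (-2 - 20*1/143 - 880)) = 16487*(24589 + (-2 - 20/143 - 880)) = 16487*(24589 - 126146/143) = 16487*(3390081/143) = 55892265447/143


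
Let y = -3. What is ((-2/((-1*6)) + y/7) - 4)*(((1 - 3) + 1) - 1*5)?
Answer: 172/7 ≈ 24.571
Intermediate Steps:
((-2/((-1*6)) + y/7) - 4)*(((1 - 3) + 1) - 1*5) = ((-2/((-1*6)) - 3/7) - 4)*(((1 - 3) + 1) - 1*5) = ((-2/(-6) - 3*⅐) - 4)*((-2 + 1) - 5) = ((-2*(-⅙) - 3/7) - 4)*(-1 - 5) = ((⅓ - 3/7) - 4)*(-6) = (-2/21 - 4)*(-6) = -86/21*(-6) = 172/7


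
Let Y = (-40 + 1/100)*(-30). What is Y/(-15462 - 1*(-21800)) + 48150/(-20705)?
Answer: -560669823/262456580 ≈ -2.1362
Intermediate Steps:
Y = 11997/10 (Y = (-40 + 1/100)*(-30) = -3999/100*(-30) = 11997/10 ≈ 1199.7)
Y/(-15462 - 1*(-21800)) + 48150/(-20705) = 11997/(10*(-15462 - 1*(-21800))) + 48150/(-20705) = 11997/(10*(-15462 + 21800)) + 48150*(-1/20705) = (11997/10)/6338 - 9630/4141 = (11997/10)*(1/6338) - 9630/4141 = 11997/63380 - 9630/4141 = -560669823/262456580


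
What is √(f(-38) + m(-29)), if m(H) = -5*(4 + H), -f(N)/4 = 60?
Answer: I*√115 ≈ 10.724*I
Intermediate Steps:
f(N) = -240 (f(N) = -4*60 = -240)
m(H) = -20 - 5*H
√(f(-38) + m(-29)) = √(-240 + (-20 - 5*(-29))) = √(-240 + (-20 + 145)) = √(-240 + 125) = √(-115) = I*√115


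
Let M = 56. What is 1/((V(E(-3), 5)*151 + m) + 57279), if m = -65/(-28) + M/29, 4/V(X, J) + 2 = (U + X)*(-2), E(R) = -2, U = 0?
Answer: 812/46759225 ≈ 1.7366e-5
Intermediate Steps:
V(X, J) = 4/(-2 - 2*X) (V(X, J) = 4/(-2 + (0 + X)*(-2)) = 4/(-2 + X*(-2)) = 4/(-2 - 2*X))
m = 3453/812 (m = -65/(-28) + 56/29 = -65*(-1/28) + 56*(1/29) = 65/28 + 56/29 = 3453/812 ≈ 4.2525)
1/((V(E(-3), 5)*151 + m) + 57279) = 1/((-2/(1 - 2)*151 + 3453/812) + 57279) = 1/((-2/(-1)*151 + 3453/812) + 57279) = 1/((-2*(-1)*151 + 3453/812) + 57279) = 1/((2*151 + 3453/812) + 57279) = 1/((302 + 3453/812) + 57279) = 1/(248677/812 + 57279) = 1/(46759225/812) = 812/46759225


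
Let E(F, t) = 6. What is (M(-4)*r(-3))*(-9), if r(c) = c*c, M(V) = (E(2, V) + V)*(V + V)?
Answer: 1296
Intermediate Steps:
M(V) = 2*V*(6 + V) (M(V) = (6 + V)*(V + V) = (6 + V)*(2*V) = 2*V*(6 + V))
r(c) = c**2
(M(-4)*r(-3))*(-9) = ((2*(-4)*(6 - 4))*(-3)**2)*(-9) = ((2*(-4)*2)*9)*(-9) = -16*9*(-9) = -144*(-9) = 1296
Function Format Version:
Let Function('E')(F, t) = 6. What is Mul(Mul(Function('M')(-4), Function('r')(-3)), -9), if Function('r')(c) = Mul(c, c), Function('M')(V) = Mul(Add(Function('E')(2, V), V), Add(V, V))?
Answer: 1296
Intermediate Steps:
Function('M')(V) = Mul(2, V, Add(6, V)) (Function('M')(V) = Mul(Add(6, V), Add(V, V)) = Mul(Add(6, V), Mul(2, V)) = Mul(2, V, Add(6, V)))
Function('r')(c) = Pow(c, 2)
Mul(Mul(Function('M')(-4), Function('r')(-3)), -9) = Mul(Mul(Mul(2, -4, Add(6, -4)), Pow(-3, 2)), -9) = Mul(Mul(Mul(2, -4, 2), 9), -9) = Mul(Mul(-16, 9), -9) = Mul(-144, -9) = 1296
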